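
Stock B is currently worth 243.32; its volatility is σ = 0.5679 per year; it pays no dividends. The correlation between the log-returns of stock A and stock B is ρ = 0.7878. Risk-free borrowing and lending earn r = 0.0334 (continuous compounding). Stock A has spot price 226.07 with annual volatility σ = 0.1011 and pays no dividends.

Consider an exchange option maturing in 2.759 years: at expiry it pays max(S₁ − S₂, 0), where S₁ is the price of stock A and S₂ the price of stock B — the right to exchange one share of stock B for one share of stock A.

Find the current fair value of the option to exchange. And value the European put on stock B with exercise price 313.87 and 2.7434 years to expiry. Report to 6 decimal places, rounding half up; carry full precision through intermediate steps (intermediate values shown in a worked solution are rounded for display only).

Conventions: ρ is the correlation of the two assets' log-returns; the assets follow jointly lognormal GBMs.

exchange price = 66.128743
price(stock B put K=313.87) = 118.705139

σ_eff = √(σ₁² + σ₂² − 2ρσ₁σ₂) = √(0.1011² + 0.5679² − 2·0.7878·0.1011·0.5679) = 0.492208
d₁ = (ln(S₁/S₂) + (q₂ − q₁ + σ_eff²/2)T) / (σ_eff√T) = (ln(226.07/243.32) + (0.0 − 0.0 + 0.121135)·2.759) / 0.817570 = 0.318844
d₂ = d₁ − σ_eff√T = 0.318844 − 0.817570 = -0.498726
N(d₁) = 0.625078,  N(d₂) = 0.308986
V = S₁·e^{−q₁T}·N(d₁) − S₂·e^{−q₂T}·N(d₂) = 141.311309 − 75.182566 = 66.128743
[vanilla: stock B put K=313.87]
σ√T = 0.5679·√2.7434 = 0.940625
d₁ = (ln(S/K) + (r+σ²/2)T) / (σ√T) = (ln(243.32/313.87) + (0.0334+0.5679²/2)·2.7434) / 0.940625 = (-0.254601 + 0.534017) / 0.940625 = 0.297053
d₂ = d₁ − σ√T = 0.297053 − 0.940625 = -0.643572
e^{−rT} = 0.912443
N(−d₁) = 0.383213,  N(−d₂) = 0.740073
price = K·e^{−rT}·N(−d₂) − S·N(−d₁) = 211.948509 − 93.243370 = 118.705139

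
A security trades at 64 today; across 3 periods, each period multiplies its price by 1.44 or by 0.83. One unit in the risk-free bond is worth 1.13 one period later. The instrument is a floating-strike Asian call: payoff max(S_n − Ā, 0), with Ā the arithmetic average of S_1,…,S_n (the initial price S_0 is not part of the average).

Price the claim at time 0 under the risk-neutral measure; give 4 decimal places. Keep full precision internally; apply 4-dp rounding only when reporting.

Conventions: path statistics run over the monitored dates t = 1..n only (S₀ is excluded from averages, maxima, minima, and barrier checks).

price = 9.2388

Risk-neutral up-probability p* = (R−d)/(u−d) = (1.13−0.83)/(1.44−0.83) = 0.4918; the claim prices as the p*-weighted sum of path payoffs discounted by R^3.
Enumerate all 2^3 = 8 price paths (U = up ×1.44, D = down ×0.83); each path with k up-moves has probability p*^k·(1−p*)^(3−k).
DDD: Ā=44.6013, payoff=0.0000, prob=0.131249
UDD: Ā=77.3806, payoff=0.0000, prob=0.127015
DUD: Ā=64.3673, payoff=0.0000, prob=0.127015
UUD: Ā=111.6733, payoff=0.0000, prob=0.122918
DDU: Ā=53.5662, payoff=9.9228, prob=0.127015
UDU: Ā=92.9341, payoff=17.2155, prob=0.122918
DUU: Ā=79.9208, payoff=30.2288, prob=0.122918
UUU: Ā=138.6578, payoff=52.4452, prob=0.118953
Price = Σ prob·payoff / R^3 = 13.330591 / 1.442897 = 9.2388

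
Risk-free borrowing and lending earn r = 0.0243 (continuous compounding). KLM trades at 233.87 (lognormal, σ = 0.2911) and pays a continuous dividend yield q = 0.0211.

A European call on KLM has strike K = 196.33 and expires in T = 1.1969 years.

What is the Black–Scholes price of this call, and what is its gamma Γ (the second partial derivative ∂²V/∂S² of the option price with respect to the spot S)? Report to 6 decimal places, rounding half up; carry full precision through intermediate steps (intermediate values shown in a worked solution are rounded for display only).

price = 49.177389
Γ = 0.004028

σ√T = 0.2911·√1.1969 = 0.318472
d₁ = (ln(S/K) + (r−q+σ²/2)T) / (σ√T) = (ln(233.87/196.33) + (0.0243−0.0211+0.2911²/2)·1.1969) / 0.318472 = (0.174968 + 0.054542) / 0.318472 = 0.720662
d₂ = d₁ − σ√T = 0.720662 − 0.318472 = 0.402191
e^{−rT} = 0.971334
e^{−qT} = 0.975062
N(d₁) = 0.764441,  N(d₂) = 0.656228
Call price V = S·e^{−qT}·N(d₁) − K·e^{−rT}·N(d₂) = 174.321430 − 125.144041 = 49.177389
φ(d₁) = (1/√(2π))·e^{−d₁²/2} = 0.307704
Γ = e^{−qT}·φ(d₁) / (S·σ·√T) = 0.004028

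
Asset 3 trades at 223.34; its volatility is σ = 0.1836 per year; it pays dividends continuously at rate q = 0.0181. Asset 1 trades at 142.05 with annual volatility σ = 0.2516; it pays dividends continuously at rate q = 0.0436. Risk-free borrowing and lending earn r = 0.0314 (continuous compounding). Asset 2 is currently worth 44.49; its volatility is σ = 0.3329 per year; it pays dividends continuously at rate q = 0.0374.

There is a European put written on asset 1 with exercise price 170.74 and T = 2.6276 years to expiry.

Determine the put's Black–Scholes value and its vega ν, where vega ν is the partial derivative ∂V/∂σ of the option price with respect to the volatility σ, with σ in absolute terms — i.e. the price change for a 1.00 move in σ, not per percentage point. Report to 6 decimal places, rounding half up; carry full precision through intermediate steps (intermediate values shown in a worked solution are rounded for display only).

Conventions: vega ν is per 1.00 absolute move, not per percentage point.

price = 41.294342
ν = 77.684614

σ√T = 0.2516·√2.6276 = 0.407840
d₁ = (ln(S/K) + (r−q+σ²/2)T) / (σ√T) = (ln(142.05/170.74) + (0.0314−0.0436+0.2516²/2)·2.6276) / 0.407840 = (-0.183963 + 0.051110) / 0.407840 = -0.325747
d₂ = d₁ − σ√T = -0.325747 − 0.407840 = -0.733587
e^{−rT} = 0.920805
e^{−qT} = 0.891755
N(−d₁) = 0.627692,  N(−d₂) = 0.768400
Put price V = K·e^{−rT}·N(−d₂) − S·e^{−qT}·N(−d₁) = 120.806506 − 79.512164 = 41.294342
φ(d₁) = (1/√(2π))·e^{−d₁²/2} = 0.378328
ν = S·e^{−qT}·φ(d₁)·√T = 77.684614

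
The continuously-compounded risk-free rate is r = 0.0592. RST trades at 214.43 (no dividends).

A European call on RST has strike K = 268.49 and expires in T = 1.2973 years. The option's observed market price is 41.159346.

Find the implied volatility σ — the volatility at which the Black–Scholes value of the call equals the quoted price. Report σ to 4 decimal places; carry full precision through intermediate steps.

At σ = 0.5480 the Black–Scholes value reproduces the quote:
σ√T = 0.548·√1.2973 = 0.624167
d₁ = (ln(S/K) + (r+σ²/2)T) / (σ√T) = (ln(214.43/268.49) + (0.0592+0.548²/2)·1.2973) / 0.624167 = (-0.224830 + 0.271592) / 0.624167 = 0.074919
d₂ = d₁ − σ√T = 0.074919 − 0.624167 = -0.549248
e^{−rT} = 0.926075
N(d₁) = 0.529860,  N(d₂) = 0.291418
V = S·N(d₁) − K·e^{−rT}·N(d₂) = 113.617978 − 72.458633 = 41.159346 (matching the quote); vega is positive throughout, so no other σ reproduces this price

sigma = 0.5480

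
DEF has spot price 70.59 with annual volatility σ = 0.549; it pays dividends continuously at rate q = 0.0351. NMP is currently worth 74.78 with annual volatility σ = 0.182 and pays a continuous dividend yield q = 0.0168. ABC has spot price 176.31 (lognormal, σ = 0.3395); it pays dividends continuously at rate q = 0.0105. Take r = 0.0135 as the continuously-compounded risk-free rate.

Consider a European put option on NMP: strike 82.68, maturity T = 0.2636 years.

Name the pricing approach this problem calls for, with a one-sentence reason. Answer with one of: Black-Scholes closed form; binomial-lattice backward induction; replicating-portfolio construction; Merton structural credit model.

framework: Black-Scholes closed form

Key observation: with NMP following a GBM at constant σ and r, the European put struck at 82.68 prices in closed form — nothing here needs a stepwise model or a balance sheet.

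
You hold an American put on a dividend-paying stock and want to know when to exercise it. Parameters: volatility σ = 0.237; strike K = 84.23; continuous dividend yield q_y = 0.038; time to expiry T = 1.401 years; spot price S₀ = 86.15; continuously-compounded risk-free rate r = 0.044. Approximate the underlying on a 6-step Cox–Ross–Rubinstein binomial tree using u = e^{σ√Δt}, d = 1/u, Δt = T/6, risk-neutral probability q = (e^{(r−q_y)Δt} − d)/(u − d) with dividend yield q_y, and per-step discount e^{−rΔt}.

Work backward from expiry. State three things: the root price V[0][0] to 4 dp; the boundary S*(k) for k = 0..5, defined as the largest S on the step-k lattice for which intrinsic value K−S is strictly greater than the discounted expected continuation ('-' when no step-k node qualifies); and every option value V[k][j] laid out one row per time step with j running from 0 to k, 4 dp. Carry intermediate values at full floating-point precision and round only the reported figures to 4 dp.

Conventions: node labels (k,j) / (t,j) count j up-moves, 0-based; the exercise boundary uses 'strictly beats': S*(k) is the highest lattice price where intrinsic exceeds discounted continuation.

params: Δt=0.23350 u=1.12134 d=0.89179 q=0.47751 e^(-rΔt)=0.98978
t_6 payoffs: 40.8953 29.7410 15.7156 0.0000 0.0000 0.0000 0.0000
t_5: node(5,0) S=48.5928 payoff=35.6372 vs cont=35.2055 → 35.6372 [stop]  node(5,1) S=61.1006 payoff=23.1294 vs cont=22.8082 → 23.1294 [stop]  node(5,2) S=76.8279 payoff=7.4021 vs cont=8.1273 → 8.1273 [wait]  node(5,3) S=96.6033 payoff=0.0000 vs cont=0.0000 → 0.0000 [wait]  node(5,4) S=121.4689 payoff=0.0000 vs cont=0.0000 → 0.0000 [wait]  node(5,5) S=152.7349 payoff=0.0000 vs cont=0.0000 → 0.0000 [wait]  ⇒ S*(5)=61.1006
t_4: node(4,0) S=54.4890 payoff=29.7410 vs cont=29.3614 → 29.7410 [stop]  node(4,1) S=68.5144 payoff=15.7156 vs cont=15.8026 → 15.8026 [wait]  node(4,2) S=86.1500 payoff=0.0000 vs cont=4.2031 → 4.2031 [wait]  node(4,3) S=108.3249 payoff=0.0000 vs cont=0.0000 → 0.0000 [wait]  node(4,4) S=136.2077 payoff=0.0000 vs cont=0.0000 → 0.0000 [wait]  ⇒ S*(4)=54.4890
t_3: node(3,0) S=61.1006 payoff=23.1294 vs cont=22.8493 → 23.1294 [stop]  node(3,1) S=76.8279 payoff=7.4021 vs cont=10.1588 → 10.1588 [wait]  node(3,2) S=96.6033 payoff=0.0000 vs cont=2.1736 → 2.1736 [wait]  node(3,3) S=121.4689 payoff=0.0000 vs cont=0.0000 → 0.0000 [wait]  ⇒ S*(3)=61.1006
t_2: node(2,0) S=68.5144 payoff=15.7156 vs cont=16.7627 → 16.7627 [wait]  node(2,1) S=86.1500 payoff=0.0000 vs cont=6.2810 → 6.2810 [wait]  node(2,2) S=108.3249 payoff=0.0000 vs cont=1.1241 → 1.1241 [wait]  ⇒ S*(2)=-
t_1: node(1,0) S=76.8279 payoff=7.4021 vs cont=11.6374 → 11.6374 [wait]  node(1,1) S=96.6033 payoff=0.0000 vs cont=3.7795 → 3.7795 [wait]  ⇒ S*(1)=-
t_0: node(0,0) S=86.1500 payoff=0.0000 vs cont=7.8046 → 7.8046 [wait]  ⇒ S*(0)=-

price = 7.8046
boundary = - - - 61.1006 54.4890 61.1006
tree:
7.8046
11.6374 3.7795
16.7627 6.2810 1.1241
23.1294 10.1588 2.1736 0.0000
29.7410 15.8026 4.2031 0.0000 0.0000
35.6372 23.1294 8.1273 0.0000 0.0000 0.0000
40.8953 29.7410 15.7156 0.0000 0.0000 0.0000 0.0000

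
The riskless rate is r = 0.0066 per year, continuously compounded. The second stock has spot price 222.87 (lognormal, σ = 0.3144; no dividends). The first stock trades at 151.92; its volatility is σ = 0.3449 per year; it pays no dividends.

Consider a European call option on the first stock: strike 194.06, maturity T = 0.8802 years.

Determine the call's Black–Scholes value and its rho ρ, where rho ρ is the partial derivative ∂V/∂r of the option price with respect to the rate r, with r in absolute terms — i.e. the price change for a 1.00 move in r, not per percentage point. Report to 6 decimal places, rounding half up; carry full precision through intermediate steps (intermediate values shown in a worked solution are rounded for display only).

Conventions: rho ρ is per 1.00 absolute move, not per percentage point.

price = 7.354885
ρ = 31.238915

σ√T = 0.3449·√0.8802 = 0.323582
d₁ = (ln(S/K) + (r+σ²/2)T) / (σ√T) = (ln(151.92/194.06) + (0.0066+0.3449²/2)·0.8802) / 0.323582 = (-0.244813 + 0.058162) / 0.323582 = -0.576830
d₂ = d₁ − σ√T = -0.576830 − 0.323582 = -0.900411
e^{−rT} = 0.994208
N(d₁) = 0.282027,  N(d₂) = 0.183951
Call price V = S·N(d₁) − K·e^{−rT}·N(d₂) = 42.845586 − 35.490701 = 7.354885
ρ = K·T·e^{−rT}·N(d₂) = 31.238915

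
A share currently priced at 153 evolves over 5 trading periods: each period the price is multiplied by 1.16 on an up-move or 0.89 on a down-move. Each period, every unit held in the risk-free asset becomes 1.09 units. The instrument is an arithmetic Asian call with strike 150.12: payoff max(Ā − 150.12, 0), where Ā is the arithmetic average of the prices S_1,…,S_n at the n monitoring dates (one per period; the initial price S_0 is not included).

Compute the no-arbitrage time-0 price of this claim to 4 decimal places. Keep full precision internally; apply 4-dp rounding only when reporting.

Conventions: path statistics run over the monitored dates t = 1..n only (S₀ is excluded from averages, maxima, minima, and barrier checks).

price = 32.8165

Under the martingale measure an up-move has probability p* = 0.7407; value the claim as the probability-weighted average of per-path payoffs, discounted 5 periods at R = 1.09.
Enumerate all 2^5 = 32 price paths (U = up ×1.16, D = down ×0.89); each path with k up-moves has probability p*^k·(1−p*)^(5−k).
DDDDD: Ā=109.3307, payoff=0.0000, prob=0.001171
UDDDD: Ā=142.4984, payoff=0.0000, prob=0.003347
DUDDD: Ā=134.2364, payoff=0.0000, prob=0.003347
UUDDD: Ā=174.9598, payoff=24.8398, prob=0.009562
DDUDD: Ā=126.8832, payoff=0.0000, prob=0.003347
UDUDD: Ā=165.3759, payoff=15.2559, prob=0.009562
DUUDD: Ā=157.1139, payoff=6.9939, prob=0.009562
UUUDD: Ā=204.7776, payoff=54.6576, prob=0.027319
DDDUD: Ā=120.3389, payoff=0.0000, prob=0.003347
UDDUD: Ā=156.8462, payoff=6.7262, prob=0.009562
DUDUD: Ā=148.5842, payoff=0.0000, prob=0.009562
UUDUD: Ā=193.6603, payoff=43.5403, prob=0.027319
DDUUD: Ā=141.2310, payoff=0.0000, prob=0.009562
UDUUD: Ā=184.0764, payoff=33.9564, prob=0.027319
DUUUD: Ā=175.8144, payoff=25.6944, prob=0.027319
UUUUD: Ā=229.1513, payoff=79.0313, prob=0.078055
DDDDU: Ā=114.5144, payoff=0.0000, prob=0.003347
UDDDU: Ā=149.2548, payoff=0.0000, prob=0.009562
DUDDU: Ā=140.9928, payoff=0.0000, prob=0.009562
UUDDU: Ā=183.7658, payoff=33.6458, prob=0.027319
DDUDU: Ā=133.6396, payoff=0.0000, prob=0.009562
UDUDU: Ā=174.1819, payoff=24.0619, prob=0.027319
DUUDU: Ā=165.9199, payoff=15.7999, prob=0.027319
UUUDU: Ā=216.2552, payoff=66.1352, prob=0.078055
DDDUU: Ā=127.0952, payoff=0.0000, prob=0.009562
UDDUU: Ā=165.6522, payoff=15.5322, prob=0.027319
DUDUU: Ā=157.3902, payoff=7.2702, prob=0.027319
UUDUU: Ā=205.1378, payoff=55.0178, prob=0.078055
DDUUU: Ā=150.0370, payoff=0.0000, prob=0.027319
UDUUU: Ā=195.5539, payoff=45.4339, prob=0.078055
DUUUU: Ā=187.2919, payoff=37.1719, prob=0.078055
UUUUU: Ā=244.1108, payoff=93.9908, prob=0.223014
Price = Σ prob·payoff / R^5 = 50.492292 / 1.538624 = 32.8165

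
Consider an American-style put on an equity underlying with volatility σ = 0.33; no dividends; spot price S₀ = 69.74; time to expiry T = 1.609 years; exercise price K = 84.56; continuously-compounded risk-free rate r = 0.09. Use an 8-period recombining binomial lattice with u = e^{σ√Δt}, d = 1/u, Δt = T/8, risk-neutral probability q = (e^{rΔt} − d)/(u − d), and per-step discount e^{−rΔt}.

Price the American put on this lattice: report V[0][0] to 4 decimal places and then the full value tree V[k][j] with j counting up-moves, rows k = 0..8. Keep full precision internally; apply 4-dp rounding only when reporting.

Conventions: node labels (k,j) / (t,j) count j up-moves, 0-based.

params: Δt=0.20112 u=1.15951 d=0.86244 q=0.52456 e^(-rΔt)=0.98206
t_8 payoffs: 63.2151 55.8627 45.9777 32.6877 14.8200 0.0000 0.0000 0.0000 0.0000
k=7: node(7,0) S=24.7496 payoff=59.8104 vs cont=58.2935 → 59.8104 [stop]  node(7,1) S=33.2748 payoff=51.2852 vs cont=49.7684 → 51.2852 [stop]  node(7,2) S=44.7365 payoff=39.8235 vs cont=38.3067 → 39.8235 [stop]  node(7,3) S=60.1462 payoff=24.4138 vs cont=22.8969 → 24.4138 [stop]  node(7,4) S=80.8640 payoff=3.6960 vs cont=6.9197 → 6.9197 [wait]  node(7,5) S=108.7182 payoff=0.0000 vs cont=0.0000 → 0.0000 [wait]  node(7,6) S=146.1669 payoff=0.0000 vs cont=0.0000 → 0.0000 [wait]  node(7,7) S=196.5150 payoff=0.0000 vs cont=0.0000 → 0.0000 [wait]
k=6: node(6,0) S=28.6973 payoff=55.8627 vs cont=54.3458 → 55.8627 [stop]  node(6,1) S=38.5823 payoff=45.9777 vs cont=44.4608 → 45.9777 [stop]  node(6,2) S=51.8723 payoff=32.6877 vs cont=31.1709 → 32.6877 [stop]  node(6,3) S=69.7400 payoff=14.8200 vs cont=14.9638 → 14.9638 [wait]  node(6,4) S=93.7624 payoff=0.0000 vs cont=3.2309 → 3.2309 [wait]  node(6,5) S=126.0595 payoff=0.0000 vs cont=0.0000 → 0.0000 [wait]  node(6,6) S=169.4815 payoff=0.0000 vs cont=0.0000 → 0.0000 [wait]
k=5: node(5,0) S=33.2748 payoff=51.2852 vs cont=49.7684 → 51.2852 [stop]  node(5,1) S=44.7365 payoff=39.8235 vs cont=38.3067 → 39.8235 [stop]  node(5,2) S=60.1462 payoff=24.4138 vs cont=22.9710 → 24.4138 [stop]  node(5,3) S=80.8640 payoff=3.6960 vs cont=8.6512 → 8.6512 [wait]  node(5,4) S=108.7182 payoff=0.0000 vs cont=1.5086 → 1.5086 [wait]  node(5,5) S=146.1669 payoff=0.0000 vs cont=0.0000 → 0.0000 [wait]
k=4: node(4,0) S=38.5823 payoff=45.9777 vs cont=44.4608 → 45.9777 [stop]  node(4,1) S=51.8723 payoff=32.6877 vs cont=31.1709 → 32.6877 [stop]  node(4,2) S=69.7400 payoff=14.8200 vs cont=15.8558 → 15.8558 [wait]  node(4,3) S=93.7624 payoff=0.0000 vs cont=4.8165 → 4.8165 [wait]  node(4,4) S=126.0595 payoff=0.0000 vs cont=0.7044 → 0.7044 [wait]
k=3: node(3,0) S=44.7365 payoff=39.8235 vs cont=38.3067 → 39.8235 [stop]  node(3,1) S=60.1462 payoff=24.4138 vs cont=23.4305 → 24.4138 [stop]  node(3,2) S=80.8640 payoff=3.6960 vs cont=9.8845 → 9.8845 [wait]  node(3,3) S=108.7182 payoff=0.0000 vs cont=2.6118 → 2.6118 [wait]
k=2: node(2,0) S=51.8723 payoff=32.6877 vs cont=31.1709 → 32.6877 [stop]  node(2,1) S=69.7400 payoff=14.8200 vs cont=16.4911 → 16.4911 [wait]  node(2,2) S=93.7624 payoff=0.0000 vs cont=5.9607 → 5.9607 [wait]
k=1: node(1,0) S=60.1462 payoff=24.4138 vs cont=23.7578 → 24.4138 [stop]  node(1,1) S=80.8640 payoff=3.6960 vs cont=10.7706 → 10.7706 [wait]
k=0: node(0,0) S=69.7400 payoff=14.8200 vs cont=16.9476 → 16.9476 [wait]

price = 16.9476
tree:
16.9476
24.4138 10.7706
32.6877 16.4911 5.9607
39.8235 24.4138 9.8845 2.6118
45.9777 32.6877 15.8558 4.8165 0.7044
51.2852 39.8235 24.4138 8.6512 1.5086 0.0000
55.8627 45.9777 32.6877 14.9638 3.2309 0.0000 0.0000
59.8104 51.2852 39.8235 24.4138 6.9197 0.0000 0.0000 0.0000
63.2151 55.8627 45.9777 32.6877 14.8200 0.0000 0.0000 0.0000 0.0000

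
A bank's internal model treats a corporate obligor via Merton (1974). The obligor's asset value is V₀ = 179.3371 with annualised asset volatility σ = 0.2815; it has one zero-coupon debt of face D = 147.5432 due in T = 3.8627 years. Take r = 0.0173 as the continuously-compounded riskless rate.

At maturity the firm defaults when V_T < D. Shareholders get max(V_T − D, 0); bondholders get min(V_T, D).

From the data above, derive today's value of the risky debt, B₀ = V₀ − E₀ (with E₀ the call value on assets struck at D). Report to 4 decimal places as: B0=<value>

B0=120.4083

Apply the equity-as-call identities (strike 147.5432, horizon 3.8627 years):
d₁ = [ln(V₀/D) + (r + σ²/2)T] / (σ√T)
   = [ln(179.3371/147.5432) + (0.0173 + 0.5·0.2815²)·3.8627] / (0.2815·√3.8627)
   = [0.195146 + 0.219869] / 0.553253 = 0.750137
d₂ = d₁ − σ√T = 0.750137 − 0.553253 = 0.196884
N(d₁) = 0.773414,  N(d₂) = 0.578041,  e^(−rT) = 0.935359
E₀ = V₀·N(d₁) − D·e^(−rT)·N(d₂)
   = 179.3371·0.773414 − 147.5432·0.935359·0.578041 = 58.928778
B₀ = V₀ − E₀ = 179.3371 − 58.928778 = 120.408322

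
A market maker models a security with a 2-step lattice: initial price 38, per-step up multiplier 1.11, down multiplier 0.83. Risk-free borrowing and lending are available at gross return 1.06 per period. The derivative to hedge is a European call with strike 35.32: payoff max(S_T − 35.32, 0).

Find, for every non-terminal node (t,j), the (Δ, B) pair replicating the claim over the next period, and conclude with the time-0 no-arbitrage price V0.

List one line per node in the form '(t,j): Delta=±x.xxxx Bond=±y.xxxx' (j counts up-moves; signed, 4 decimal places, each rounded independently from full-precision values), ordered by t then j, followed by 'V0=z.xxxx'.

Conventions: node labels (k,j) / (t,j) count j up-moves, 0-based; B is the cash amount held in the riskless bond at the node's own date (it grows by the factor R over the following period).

Risk-neutral probability p* = (R−d)/(u−d) = (1.06−0.83)/(1.11−0.83) = 0.8214.
Expiry values: V(2,0)=0.0000, V(2,1)=0.0000, V(2,2)=11.4998
(1,0): S=31.5400. Δ = (V_up−V_dn)/(S_up−S_dn) = (0.0000−0.0000)/(35.0094−26.1782) = 0.0000. V = [p*·0.0000 + (1−p*)·0.0000]/1.06 = 0.0000. B = V − Δ·S = 0.0000.
(1,1): S=42.1800. Δ = (V_up−V_dn)/(S_up−S_dn) = (11.4998−0.0000)/(46.8198−35.0094) = 0.9737. V = [p*·11.4998 + (1−p*)·0.0000]/1.06 = 8.9116. B = V − Δ·S = -32.1591.
(0,0): S=38.0000. Δ = (V_up−V_dn)/(S_up−S_dn) = (8.9116−0.0000)/(42.1800−31.5400) = 0.8376. V = [p*·8.9116 + (1−p*)·0.0000]/1.06 = 6.9059. B = V − Δ·S = -24.9212.
As a check, the time-0 holding Δ(0,0)·S0 + B(0,0) comes to 6.9059 — exactly V0.

(0,0): Delta=0.8376 Bond=-24.9212
(1,0): Delta=0.0000 Bond=0.0000
(1,1): Delta=0.9737 Bond=-32.1591
V0=6.9059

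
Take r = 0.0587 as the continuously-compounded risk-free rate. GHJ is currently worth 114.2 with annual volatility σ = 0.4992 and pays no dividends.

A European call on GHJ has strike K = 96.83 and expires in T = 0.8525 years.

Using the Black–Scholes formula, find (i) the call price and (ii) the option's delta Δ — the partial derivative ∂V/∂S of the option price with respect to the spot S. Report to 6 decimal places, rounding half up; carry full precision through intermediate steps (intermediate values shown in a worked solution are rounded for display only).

σ√T = 0.4992·√0.8525 = 0.460916
d₁ = (ln(S/K) + (r+σ²/2)T) / (σ√T) = (ln(114.2/96.83) + (0.0587+0.4992²/2)·0.8525) / 0.460916 = (0.164994 + 0.156264) / 0.460916 = 0.696999
d₂ = d₁ − σ√T = 0.696999 − 0.460916 = 0.236083
e^{−rT} = 0.951190
N(d₁) = 0.757098,  N(d₂) = 0.593316
Call price V = S·N(d₁) − K·e^{−rT}·N(d₂) = 86.460623 − 54.646585 = 31.814038
Δ = N(d₁) = 0.757098

price = 31.814038
Δ = 0.757098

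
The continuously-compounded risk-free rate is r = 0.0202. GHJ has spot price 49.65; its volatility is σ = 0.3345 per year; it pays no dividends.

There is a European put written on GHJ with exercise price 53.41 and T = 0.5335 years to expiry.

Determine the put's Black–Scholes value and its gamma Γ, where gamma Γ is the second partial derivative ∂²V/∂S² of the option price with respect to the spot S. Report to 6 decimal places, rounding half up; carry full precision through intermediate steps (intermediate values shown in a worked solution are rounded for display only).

σ√T = 0.3345·√0.5335 = 0.244322
d₁ = (ln(S/K) + (r+σ²/2)T) / (σ√T) = (ln(49.65/53.41) + (0.0202+0.3345²/2)·0.5335) / 0.244322 = (-0.073000 + 0.040623) / 0.244322 = -0.132514
d₂ = d₁ − σ√T = -0.132514 − 0.244322 = -0.376837
e^{−rT} = 0.989281
N(−d₁) = 0.552711,  N(−d₂) = 0.646852
Put price V = K·e^{−rT}·N(−d₂) − S·N(−d₁) = 34.178072 − 27.442110 = 6.735962
φ(d₁) = (1/√(2π))·e^{−d₁²/2} = 0.395455
Γ = φ(d₁) / (S·σ·√T) = 0.032600

price = 6.735962
Γ = 0.032600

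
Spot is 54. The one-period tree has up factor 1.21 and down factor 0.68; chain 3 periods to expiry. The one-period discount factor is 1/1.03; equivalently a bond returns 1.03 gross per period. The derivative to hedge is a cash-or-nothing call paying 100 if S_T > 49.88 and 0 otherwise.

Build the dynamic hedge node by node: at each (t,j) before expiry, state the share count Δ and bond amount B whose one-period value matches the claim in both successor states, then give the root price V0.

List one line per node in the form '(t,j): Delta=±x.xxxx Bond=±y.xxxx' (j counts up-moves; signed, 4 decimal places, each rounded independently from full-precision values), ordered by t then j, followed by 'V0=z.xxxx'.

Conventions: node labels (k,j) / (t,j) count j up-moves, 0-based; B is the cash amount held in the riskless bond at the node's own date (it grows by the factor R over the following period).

Arbitrage-free pricing uses the up-move probability p* = (R−d)/(u−d) = 0.6604, discounting each step at R = 1.03.
Expiry values: V(3,0)=0.0000, V(3,1)=0.0000, V(3,2)=100.0000, V(3,3)=100.0000
  t=2,j=0: stock 24.9696 → up 30.2132 (V=0.0000), down 16.9793 (V=0.0000). Price 0.0000; hedge Δ=0.0000, bond B=0.0000.
  t=2,j=1: stock 44.4312 → up 53.7618 (V=100.0000), down 30.2132 (V=0.0000). Price 64.1143; hedge Δ=4.2465, bond B=-124.5649.
  t=2,j=2: stock 79.0614 → up 95.6643 (V=100.0000), down 53.7618 (V=100.0000). Price 97.0874; hedge Δ=0.0000, bond B=97.0874.
  t=1,j=0: stock 36.7200 → up 44.4312 (V=64.1143), down 24.9696 (V=0.0000). Price 41.1064; hedge Δ=3.2944, bond B=-79.8639.
  t=1,j=1: stock 65.3400 → up 79.0614 (V=97.0874), down 44.4312 (V=64.1143). Price 83.3874; hedge Δ=0.9521, bond B=21.1740.
  t=0,j=0: stock 54.0000 → up 65.3400 (V=83.3874), down 36.7200 (V=41.1064). Price 67.0173; hedge Δ=1.4773, bond B=-12.7580.
Check: Δ(0,0)·S0 + B(0,0) = 67.0173 = V0.

(0,0): Delta=1.4773 Bond=-12.7580
(1,0): Delta=3.2944 Bond=-79.8639
(1,1): Delta=0.9521 Bond=21.1740
(2,0): Delta=0.0000 Bond=0.0000
(2,1): Delta=4.2465 Bond=-124.5649
(2,2): Delta=0.0000 Bond=97.0874
V0=67.0173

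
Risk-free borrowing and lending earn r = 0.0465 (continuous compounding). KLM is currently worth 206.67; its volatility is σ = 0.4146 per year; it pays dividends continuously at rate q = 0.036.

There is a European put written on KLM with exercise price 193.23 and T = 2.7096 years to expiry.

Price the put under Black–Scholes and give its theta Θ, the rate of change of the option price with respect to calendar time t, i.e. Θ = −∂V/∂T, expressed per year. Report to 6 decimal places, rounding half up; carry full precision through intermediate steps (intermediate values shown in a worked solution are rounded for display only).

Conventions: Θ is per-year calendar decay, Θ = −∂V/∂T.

σ√T = 0.4146·√2.7096 = 0.682467
d₁ = (ln(S/K) + (r−q+σ²/2)T) / (σ√T) = (ln(206.67/193.23) + (0.0465−0.036+0.4146²/2)·2.7096) / 0.682467 = (0.067242 + 0.261332) / 0.682467 = 0.481450
d₂ = d₁ − σ√T = 0.481450 − 0.682467 = -0.201018
e^{−rT} = 0.881618
e^{−qT} = 0.907061
N(−d₁) = 0.315098,  N(−d₂) = 0.579658
Put price V = K·e^{−rT}·N(−d₂) − S·e^{−qT}·N(−d₁) = 98.747596 − 59.069073 = 39.678523
φ(d₁) = (1/√(2π))·e^{−d₁²/2} = 0.355285
Θ = −S·e^{−qT}·φ(d₁)·σ/(2√T) − q·S·e^{−qT}·N(−d₁) + r·K·e^{−rT}·N(−d₂) = −8.387592 − 2.126487 + 4.591763 = -5.922315

price = 39.678523
Θ = -5.922315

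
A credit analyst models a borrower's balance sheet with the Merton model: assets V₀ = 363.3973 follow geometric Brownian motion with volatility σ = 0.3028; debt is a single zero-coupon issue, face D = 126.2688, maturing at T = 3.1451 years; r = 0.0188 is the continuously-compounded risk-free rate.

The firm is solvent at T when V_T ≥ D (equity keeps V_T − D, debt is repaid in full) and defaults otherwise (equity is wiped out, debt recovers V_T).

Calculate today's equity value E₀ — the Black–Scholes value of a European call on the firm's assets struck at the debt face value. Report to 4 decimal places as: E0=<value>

E0=245.1226

Apply the equity-as-call identities (strike 126.2688, horizon 3.1451 years):
d₁ = [ln(V₀/D) + (r + σ²/2)T] / (σ√T)
   = [ln(363.3973/126.2688) + (0.0188 + 0.5·0.3028²)·3.1451] / (0.3028·√3.1451)
   = [1.057084 + 0.203312] / 0.536999 = 2.347111
d₂ = d₁ − σ√T = 2.347111 − 0.536999 = 1.810113
N(d₁) = 0.990540,  N(d₂) = 0.964861,  e^(−rT) = 0.942586
E₀ = V₀·N(d₁) − D·e^(−rT)·N(d₂)
   = 363.3973·0.990540 − 126.2688·0.942586·0.964861 = 245.122637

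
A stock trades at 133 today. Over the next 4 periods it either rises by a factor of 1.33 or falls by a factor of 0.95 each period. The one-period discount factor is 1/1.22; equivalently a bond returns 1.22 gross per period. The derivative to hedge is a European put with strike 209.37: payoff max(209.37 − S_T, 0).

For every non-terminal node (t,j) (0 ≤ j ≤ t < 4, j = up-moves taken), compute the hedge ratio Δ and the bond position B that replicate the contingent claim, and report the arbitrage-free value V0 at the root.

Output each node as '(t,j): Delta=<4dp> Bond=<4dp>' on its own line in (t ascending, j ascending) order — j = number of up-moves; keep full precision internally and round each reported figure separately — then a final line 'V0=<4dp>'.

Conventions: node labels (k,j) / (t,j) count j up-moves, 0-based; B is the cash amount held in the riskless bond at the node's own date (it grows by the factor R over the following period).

(0,0): Delta=-0.1238 Bond=18.5776
(1,0): Delta=-0.3830 Bond=55.4180
(1,1): Delta=-0.0483 Bond=9.3207
(2,0): Delta=-0.9623 Bond=137.1406
(2,1): Delta=-0.2144 Bond=39.2826
(2,2): Delta=0.0000 Bond=0.0000
(3,0): Delta=-1.0000 Bond=171.6148
(3,1): Delta=-0.9513 Bond=165.5584
(3,2): Delta=0.0000 Bond=0.0000
(3,3): Delta=0.0000 Bond=0.0000
V0=2.1161

Since d<R<u, set p* = (R−d)/(u−d) = 0.7105; price each node as the discounted p*-expectation of its children.
Expiry values: V(4,0)=101.0407, V(4,1)=57.7089, V(4,2)=0.0000, V(4,3)=0.0000, V(4,4)=0.0000
  t=3,j=0: stock 114.0309 → up 151.6611 (V=57.7089), down 108.3293 (V=101.0407). Price 57.5839; hedge Δ=-1.0000, bond B=171.6148.
  t=3,j=1: stock 159.6432 → up 212.3255 (V=0.0000), down 151.6611 (V=57.7089). Price 13.6928; hedge Δ=-0.9513, bond B=165.5584.
  t=3,j=2: stock 223.5005 → up 297.2557 (V=0.0000), down 212.3255 (V=0.0000). Price 0.0000; hedge Δ=0.0000, bond B=0.0000.
  t=3,j=3: stock 312.9007 → up 416.1580 (V=0.0000), down 297.2557 (V=0.0000). Price 0.0000; hedge Δ=0.0000, bond B=0.0000.
  t=2,j=0: stock 120.0325 → up 159.6432 (V=13.6928), down 114.0309 (V=57.5839). Price 21.6378; hedge Δ=-0.9623, bond B=137.1406.
  t=2,j=1: stock 168.0455 → up 223.5005 (V=0.0000), down 159.6432 (V=13.6928). Price 3.2489; hedge Δ=-0.2144, bond B=39.2826.
  t=2,j=2: stock 235.2637 → up 312.9007 (V=0.0000), down 223.5005 (V=0.0000). Price 0.0000; hedge Δ=0.0000, bond B=0.0000.
  t=1,j=0: stock 126.3500 → up 168.0455 (V=3.2489), down 120.0325 (V=21.6378). Price 7.0263; hedge Δ=-0.3830, bond B=55.4180.
  t=1,j=1: stock 176.8900 → up 235.2637 (V=0.0000), down 168.0455 (V=3.2489). Price 0.7709; hedge Δ=-0.0483, bond B=9.3207.
  t=0,j=0: stock 133.0000 → up 176.8900 (V=0.7709), down 126.3500 (V=7.0263). Price 2.1161; hedge Δ=-0.1238, bond B=18.5776.
Verification: the root portfolio costs Δ(0,0)·S0 + B(0,0) = 2.1161, matching V0.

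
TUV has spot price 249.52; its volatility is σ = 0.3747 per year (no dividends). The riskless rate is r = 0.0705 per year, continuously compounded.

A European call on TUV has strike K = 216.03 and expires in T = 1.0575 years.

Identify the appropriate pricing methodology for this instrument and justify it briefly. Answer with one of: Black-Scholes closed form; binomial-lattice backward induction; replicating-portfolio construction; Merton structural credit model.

Key observation: the strike-216.03 call on TUV is European-exercise on a continuously-modelled lognormal underlying, so its value is a single closed-form evaluation.

framework: Black-Scholes closed form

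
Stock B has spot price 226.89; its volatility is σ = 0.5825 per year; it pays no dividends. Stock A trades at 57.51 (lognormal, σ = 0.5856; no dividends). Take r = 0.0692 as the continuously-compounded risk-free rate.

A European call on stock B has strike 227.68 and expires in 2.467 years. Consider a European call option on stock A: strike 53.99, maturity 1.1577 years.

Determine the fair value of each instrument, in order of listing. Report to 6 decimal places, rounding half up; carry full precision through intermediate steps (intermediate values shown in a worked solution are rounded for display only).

price(stock B call K=227.68) = 92.467816
price(stock A call K=53.99) = 17.439491

[stock B call K=227.68]
σ√T = 0.5825·√2.467 = 0.914914
d₁ = (ln(S/K) + (r+σ²/2)T) / (σ√T) = (ln(226.89/227.68) + (0.0692+0.5825²/2)·2.467) / 0.914914 = (-0.003476 + 0.589251) / 0.914914 = 0.640251
d₂ = d₁ − σ√T = 0.640251 − 0.914914 = -0.274664
e^{−rT} = 0.843061
N(d₁) = 0.738995,  N(d₂) = 0.391787
price = S·N(d₁) − K·e^{−rT}·N(d₂) = 167.670634 − 75.202818 = 92.467816
[stock A call K=53.99]
σ√T = 0.5856·√1.1577 = 0.630085
d₁ = (ln(S/K) + (r+σ²/2)T) / (σ√T) = (ln(57.51/53.99) + (0.0692+0.5856²/2)·1.1577) / 0.630085 = (0.063160 + 0.278616) / 0.630085 = 0.542429
d₂ = d₁ − σ√T = 0.542429 − 0.630085 = -0.087656
e^{−rT} = 0.923012
N(d₁) = 0.706239,  N(d₂) = 0.465075
price = S·N(d₁) − K·e^{−rT}·N(d₂) = 40.615776 − 23.176286 = 17.439491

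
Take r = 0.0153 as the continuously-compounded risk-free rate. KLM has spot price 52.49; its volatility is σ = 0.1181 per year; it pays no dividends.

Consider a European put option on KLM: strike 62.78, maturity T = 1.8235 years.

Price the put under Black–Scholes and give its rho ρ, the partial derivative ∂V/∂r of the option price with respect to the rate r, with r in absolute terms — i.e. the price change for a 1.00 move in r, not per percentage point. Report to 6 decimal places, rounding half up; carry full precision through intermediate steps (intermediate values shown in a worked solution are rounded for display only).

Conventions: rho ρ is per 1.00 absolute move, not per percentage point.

σ√T = 0.1181·√1.8235 = 0.159479
d₁ = (ln(S/K) + (r+σ²/2)T) / (σ√T) = (ln(52.49/62.78) + (0.0153+0.1181²/2)·1.8235) / 0.159479 = (-0.179014 + 0.040616) / 0.159479 = -0.867812
d₂ = d₁ − σ√T = -0.867812 − 0.159479 = -1.027291
e^{−rT} = 0.972486
N(−d₁) = 0.807251,  N(−d₂) = 0.847858
Put price V = K·e^{−rT}·N(−d₂) − S·N(−d₁) = 51.764014 − 42.372627 = 9.391386
ρ = −K·T·e^{−rT}·N(−d₂) = -94.391679

price = 9.391386
ρ = -94.391679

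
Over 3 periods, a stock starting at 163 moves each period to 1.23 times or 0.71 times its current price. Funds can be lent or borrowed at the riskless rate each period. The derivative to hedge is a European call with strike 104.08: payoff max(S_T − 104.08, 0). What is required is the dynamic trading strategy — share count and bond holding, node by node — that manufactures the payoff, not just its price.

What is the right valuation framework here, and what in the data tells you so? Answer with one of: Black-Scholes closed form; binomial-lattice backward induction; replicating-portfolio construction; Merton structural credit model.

framework: replicating-portfolio construction

Key observation: the mandate to exhibit the hedge at every date and state singles out the replicating-portfolio construction on the 3-period tree with factors 1.23 and 0.71 from 163.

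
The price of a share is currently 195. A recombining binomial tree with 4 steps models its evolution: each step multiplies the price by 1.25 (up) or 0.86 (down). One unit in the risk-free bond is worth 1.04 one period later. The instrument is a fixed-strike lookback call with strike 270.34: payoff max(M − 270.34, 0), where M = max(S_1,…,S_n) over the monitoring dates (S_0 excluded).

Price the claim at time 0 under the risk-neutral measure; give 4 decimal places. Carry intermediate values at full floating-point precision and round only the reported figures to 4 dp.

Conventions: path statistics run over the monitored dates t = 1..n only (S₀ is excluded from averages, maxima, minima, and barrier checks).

Under the martingale measure an up-move has probability p* = 0.4615; value the claim as the probability-weighted average of per-path payoffs, discounted 4 periods at R = 1.04.
Enumerate all 2^4 = 16 price paths (U = up ×1.25, D = down ×0.86); each path with k up-moves has probability p*^k·(1−p*)^(4−k).
DDDD: M=167.7000, payoff=0.0000, prob=0.084066
UDDD: M=243.7500, payoff=0.0000, prob=0.072056
DUDD: M=209.6250, payoff=0.0000, prob=0.072056
UUDD: M=304.6875, payoff=34.3475, prob=0.061763
DDUD: M=180.2775, payoff=0.0000, prob=0.072056
UDUD: M=262.0312, payoff=0.0000, prob=0.061763
DUUD: M=262.0312, payoff=0.0000, prob=0.061763
UUUD: M=380.8594, payoff=110.5194, prob=0.052939
DDDU: M=167.7000, payoff=0.0000, prob=0.072056
UDDU: M=243.7500, payoff=0.0000, prob=0.061763
DUDU: M=225.3469, payoff=0.0000, prob=0.061763
UUDU: M=327.5391, payoff=57.1991, prob=0.052939
DDUU: M=225.3469, payoff=0.0000, prob=0.061763
UDUU: M=327.5391, payoff=57.1991, prob=0.052939
DUUU: M=327.5391, payoff=57.1991, prob=0.052939
UUUU: M=476.0742, payoff=205.7342, prob=0.045377
Price = Σ prob·payoff / R^4 = 26.391960 / 1.169859 = 22.5600

price = 22.5600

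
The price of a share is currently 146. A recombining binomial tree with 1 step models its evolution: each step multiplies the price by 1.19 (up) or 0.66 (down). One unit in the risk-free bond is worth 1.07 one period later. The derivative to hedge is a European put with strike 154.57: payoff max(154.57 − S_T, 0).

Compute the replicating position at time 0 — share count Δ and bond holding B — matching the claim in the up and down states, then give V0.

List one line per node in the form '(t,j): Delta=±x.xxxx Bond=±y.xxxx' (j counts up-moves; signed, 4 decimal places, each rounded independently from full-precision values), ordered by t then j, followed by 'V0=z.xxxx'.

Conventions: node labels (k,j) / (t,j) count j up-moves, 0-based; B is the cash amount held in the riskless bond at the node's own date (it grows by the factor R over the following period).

Risk-neutral probability p* = (R−d)/(u−d) = (1.07−0.66)/(1.19−0.66) = 0.7736.
Payoffs at expiry: V(1,0)=58.2100, V(1,1)=0.0000
Node (0,0) S=146.0000: V=(p*·0.0000+(1−p*)·58.2100)/1.07=12.3174; Δ=(0.0000−58.2100)/(173.7400−96.3600)=-0.7523; B=V−Δ·S=122.1476
Check: Δ(0,0)·S0 + B(0,0) = 12.3174 = V0.

(0,0): Delta=-0.7523 Bond=122.1476
V0=12.3174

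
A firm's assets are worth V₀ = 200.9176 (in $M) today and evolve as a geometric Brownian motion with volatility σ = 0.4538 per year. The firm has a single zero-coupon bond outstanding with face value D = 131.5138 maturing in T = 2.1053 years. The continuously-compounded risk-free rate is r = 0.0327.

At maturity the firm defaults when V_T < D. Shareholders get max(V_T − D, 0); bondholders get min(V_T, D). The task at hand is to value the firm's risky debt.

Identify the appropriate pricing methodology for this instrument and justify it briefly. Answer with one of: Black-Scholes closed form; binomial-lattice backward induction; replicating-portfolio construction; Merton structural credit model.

Key observation: the data describe a firm's assets (V₀ = 200.9176, GBM) and a single zero-coupon debt of face 131.5138, so credit quantities follow from equity-as-call in the structural model.

framework: Merton structural credit model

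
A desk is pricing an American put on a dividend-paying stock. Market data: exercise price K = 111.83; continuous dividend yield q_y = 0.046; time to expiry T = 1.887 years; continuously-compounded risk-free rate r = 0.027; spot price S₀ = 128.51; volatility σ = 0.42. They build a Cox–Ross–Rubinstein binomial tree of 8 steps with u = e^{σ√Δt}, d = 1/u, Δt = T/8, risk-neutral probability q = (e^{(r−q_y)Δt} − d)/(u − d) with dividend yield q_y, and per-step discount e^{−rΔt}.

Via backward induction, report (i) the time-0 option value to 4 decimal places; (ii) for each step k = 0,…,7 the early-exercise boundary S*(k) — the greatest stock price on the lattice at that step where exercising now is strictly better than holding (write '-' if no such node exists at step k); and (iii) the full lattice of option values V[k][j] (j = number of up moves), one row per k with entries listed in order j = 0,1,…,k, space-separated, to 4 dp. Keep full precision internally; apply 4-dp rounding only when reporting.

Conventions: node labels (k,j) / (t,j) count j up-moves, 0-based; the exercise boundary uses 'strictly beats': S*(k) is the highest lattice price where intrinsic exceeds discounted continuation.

Δt=0.23588  u=1.22628  d=0.81548  q=0.43830  discount=0.99365
step 8 (expiry): payoffs max(K−S,0) = 86.6976 74.0372 54.9990 26.3704 0.0000 0.0000 0.0000 0.0000 0.0000
step 7: (k=7,j=0): S=30.8192, K−S=81.0108, hold=80.6334 ⇒ V=81.0108 exercise | (k=7,j=1): S=46.3444, K−S=65.4856, hold=65.2758 ⇒ V=65.4856 exercise | (k=7,j=2): S=69.6904, K−S=42.1396, hold=42.1817 ⇒ V=42.1817 continue | (k=7,j=3): S=104.7970, K−S=7.0330, hold=14.7183 ⇒ V=14.7183 continue | (k=7,j=4): S=157.5886, K−S=0.0000, hold=0.0000 ⇒ V=0.0000 continue | (k=7,j=5): S=236.9740, K−S=0.0000, hold=0.0000 ⇒ V=0.0000 continue | (k=7,j=6): S=356.3498, K−S=0.0000, hold=0.0000 ⇒ V=0.0000 continue | (k=7,j=7): S=535.8614, K−S=0.0000, hold=0.0000 ⇒ V=0.0000 continue  boundary S*=46.3444
step 6: (k=6,j=0): S=37.7928, K−S=74.0372, hold=73.7351 ⇒ V=74.0372 exercise | (k=6,j=1): S=56.8310, K−S=54.9990, hold=54.9207 ⇒ V=54.9990 exercise | (k=6,j=2): S=85.4596, K−S=26.3704, hold=29.9532 ⇒ V=29.9532 continue | (k=6,j=3): S=128.5100, K−S=0.0000, hold=8.2149 ⇒ V=8.2149 continue | (k=6,j=4): S=193.2470, K−S=0.0000, hold=0.0000 ⇒ V=0.0000 continue | (k=6,j=5): S=290.5953, K−S=0.0000, hold=0.0000 ⇒ V=0.0000 continue | (k=6,j=6): S=436.9830, K−S=0.0000, hold=0.0000 ⇒ V=0.0000 continue  boundary S*=56.8310
step 5: (k=5,j=0): S=46.3444, K−S=65.4856, hold=65.2758 ⇒ V=65.4856 exercise | (k=5,j=1): S=69.6904, K−S=42.1396, hold=43.7421 ⇒ V=43.7421 continue | (k=5,j=2): S=104.7970, K−S=7.0330, hold=20.2957 ⇒ V=20.2957 continue | (k=5,j=3): S=157.5886, K−S=0.0000, hold=4.5850 ⇒ V=4.5850 continue | (k=5,j=4): S=236.9740, K−S=0.0000, hold=0.0000 ⇒ V=0.0000 continue | (k=5,j=5): S=356.3498, K−S=0.0000, hold=0.0000 ⇒ V=0.0000 continue  boundary S*=46.3444
step 4: (k=4,j=0): S=56.8310, K−S=54.9990, hold=55.6003 ⇒ V=55.6003 continue | (k=4,j=1): S=85.4596, K−S=26.3704, hold=33.2532 ⇒ V=33.2532 continue | (k=4,j=2): S=128.5100, K−S=0.0000, hold=13.3247 ⇒ V=13.3247 continue | (k=4,j=3): S=193.2470, K−S=0.0000, hold=2.5591 ⇒ V=2.5591 continue | (k=4,j=4): S=290.5953, K−S=0.0000, hold=0.0000 ⇒ V=0.0000 continue  boundary S*=-
step 3: (k=3,j=0): S=69.6904, K−S=42.1396, hold=45.5149 ⇒ V=45.5149 continue | (k=3,j=1): S=104.7970, K−S=7.0330, hold=24.3630 ⇒ V=24.3630 continue | (k=3,j=2): S=157.5886, K−S=0.0000, hold=8.5515 ⇒ V=8.5515 continue | (k=3,j=3): S=236.9740, K−S=0.0000, hold=1.4283 ⇒ V=1.4283 continue  boundary S*=-
step 2: (k=2,j=0): S=85.4596, K−S=26.3704, hold=36.0140 ⇒ V=36.0140 continue | (k=2,j=1): S=128.5100, K−S=0.0000, hold=17.3222 ⇒ V=17.3222 continue | (k=2,j=2): S=193.2470, K−S=0.0000, hold=5.3950 ⇒ V=5.3950 continue  boundary S*=-
step 1: (k=1,j=0): S=104.7970, K−S=7.0330, hold=27.6448 ⇒ V=27.6448 continue | (k=1,j=1): S=157.5886, K−S=0.0000, hold=12.0178 ⇒ V=12.0178 continue  boundary S*=-
step 0: (k=0,j=0): S=128.5100, K−S=0.0000, hold=20.6636 ⇒ V=20.6636 continue  boundary S*=-

price = 20.6636
boundary = - - - - - 46.3444 56.8310 46.3444
tree:
20.6636
27.6448 12.0178
36.0140 17.3222 5.3950
45.5149 24.3630 8.5515 1.4283
55.6003 33.2532 13.3247 2.5591 0.0000
65.4856 43.7421 20.2957 4.5850 0.0000 0.0000
74.0372 54.9990 29.9532 8.2149 0.0000 0.0000 0.0000
81.0108 65.4856 42.1817 14.7183 0.0000 0.0000 0.0000 0.0000
86.6976 74.0372 54.9990 26.3704 0.0000 0.0000 0.0000 0.0000 0.0000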